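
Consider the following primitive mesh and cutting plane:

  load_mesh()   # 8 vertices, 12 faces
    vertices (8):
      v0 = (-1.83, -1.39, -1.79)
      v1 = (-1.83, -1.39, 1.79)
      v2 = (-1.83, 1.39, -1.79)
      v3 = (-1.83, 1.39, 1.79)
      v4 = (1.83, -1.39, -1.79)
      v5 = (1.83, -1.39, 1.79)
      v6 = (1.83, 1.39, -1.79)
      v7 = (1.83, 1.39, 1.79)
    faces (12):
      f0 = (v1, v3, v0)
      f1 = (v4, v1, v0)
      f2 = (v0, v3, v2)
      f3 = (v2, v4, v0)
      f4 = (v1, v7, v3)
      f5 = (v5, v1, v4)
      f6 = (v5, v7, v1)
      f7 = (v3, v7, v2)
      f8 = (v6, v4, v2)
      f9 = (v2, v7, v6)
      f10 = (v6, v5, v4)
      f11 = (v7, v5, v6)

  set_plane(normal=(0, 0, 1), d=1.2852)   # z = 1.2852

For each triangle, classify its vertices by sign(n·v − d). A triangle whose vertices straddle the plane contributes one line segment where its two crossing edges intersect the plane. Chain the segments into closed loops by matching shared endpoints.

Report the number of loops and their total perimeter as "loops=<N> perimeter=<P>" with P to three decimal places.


Straddling triangles (8 of 12):
  (v1,v3,v0) [++-] → (-1.83, 0.998004, 1.2852)–(-1.83, -1.39, 1.2852)  len=2.3880
  (v4,v1,v0) [-+-] → (-1.31392, -1.39, 1.2852)–(-1.83, -1.39, 1.2852)  len=0.5161
  (v0,v3,v2) [-+-] → (-1.83, 0.998004, 1.2852)–(-1.83, 1.39, 1.2852)  len=0.3920
  (v5,v1,v4) [++-] → (-1.31392, -1.39, 1.2852)–(1.83, -1.39, 1.2852)  len=3.1439
  (v3,v7,v2) [++-] → (1.31392, 1.39, 1.2852)–(-1.83, 1.39, 1.2852)  len=3.1439
  (v2,v7,v6) [-+-] → (1.31392, 1.39, 1.2852)–(1.83, 1.39, 1.2852)  len=0.5161
  (v6,v5,v4) [-+-] → (1.83, -0.998004, 1.2852)–(1.83, -1.39, 1.2852)  len=0.3920
  (v7,v5,v6) [++-] → (1.83, -0.998004, 1.2852)–(1.83, 1.39, 1.2852)  len=2.3880

Chained into 1 loop(s):
  loop 1: 8 segments, perimeter = 12.8800
Total perimeter = 12.880

loops=1 perimeter=12.880


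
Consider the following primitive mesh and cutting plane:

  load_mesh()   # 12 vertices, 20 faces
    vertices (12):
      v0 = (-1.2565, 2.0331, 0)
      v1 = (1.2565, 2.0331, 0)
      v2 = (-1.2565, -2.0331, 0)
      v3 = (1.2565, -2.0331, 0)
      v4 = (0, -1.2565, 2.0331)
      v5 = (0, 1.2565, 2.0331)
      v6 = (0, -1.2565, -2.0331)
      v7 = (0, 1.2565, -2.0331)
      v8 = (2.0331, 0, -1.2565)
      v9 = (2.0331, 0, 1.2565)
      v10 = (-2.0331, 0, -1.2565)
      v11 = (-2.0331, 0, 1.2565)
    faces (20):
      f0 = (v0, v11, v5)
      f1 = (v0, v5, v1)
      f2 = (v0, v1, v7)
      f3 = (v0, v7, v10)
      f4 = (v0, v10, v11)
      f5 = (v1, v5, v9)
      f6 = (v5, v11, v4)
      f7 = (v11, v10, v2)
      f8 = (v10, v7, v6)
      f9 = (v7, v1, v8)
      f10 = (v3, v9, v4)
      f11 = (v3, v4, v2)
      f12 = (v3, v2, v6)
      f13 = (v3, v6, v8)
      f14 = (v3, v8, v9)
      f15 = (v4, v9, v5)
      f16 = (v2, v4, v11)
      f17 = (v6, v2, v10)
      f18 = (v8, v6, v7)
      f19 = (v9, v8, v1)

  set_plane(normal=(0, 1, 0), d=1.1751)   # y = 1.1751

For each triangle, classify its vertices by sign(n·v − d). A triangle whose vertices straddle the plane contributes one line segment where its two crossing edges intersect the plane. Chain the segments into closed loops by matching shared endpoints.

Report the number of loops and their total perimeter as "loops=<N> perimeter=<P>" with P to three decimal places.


Straddling triangles (10 of 20):
  (v0,v11,v5) [+-+] → (-1.58424, 1.1751, 0.530263)–(-0.131711, 1.1751, 1.98279)  len=2.0542
  (v0,v7,v10) [++-] → (-0.131711, 1.1751, -1.98279)–(-1.58424, 1.1751, -0.530263)  len=2.0542
  (v0,v10,v11) [+--] → (-1.58424, 1.1751, -0.530263)–(-1.58424, 1.1751, 0.530263)  len=1.0605
  (v1,v5,v9) [++-] → (0.131711, 1.1751, 1.98279)–(1.58424, 1.1751, 0.530263)  len=2.0542
  (v5,v11,v4) [+--] → (-0.131711, 1.1751, 1.98279)–(0, 1.1751, 2.0331)  len=0.1410
  (v10,v7,v6) [-+-] → (-0.131711, 1.1751, -1.98279)–(0, 1.1751, -2.0331)  len=0.1410
  (v7,v1,v8) [++-] → (1.58424, 1.1751, -0.530263)–(0.131711, 1.1751, -1.98279)  len=2.0542
  (v4,v9,v5) [--+] → (0.131711, 1.1751, 1.98279)–(0, 1.1751, 2.0331)  len=0.1410
  (v8,v6,v7) [--+] → (0, 1.1751, -2.0331)–(0.131711, 1.1751, -1.98279)  len=0.1410
  (v9,v8,v1) [--+] → (1.58424, 1.1751, -0.530263)–(1.58424, 1.1751, 0.530263)  len=1.0605

Chained into 1 loop(s):
  loop 1: 10 segments, perimeter = 10.9018
Total perimeter = 10.902

loops=1 perimeter=10.902


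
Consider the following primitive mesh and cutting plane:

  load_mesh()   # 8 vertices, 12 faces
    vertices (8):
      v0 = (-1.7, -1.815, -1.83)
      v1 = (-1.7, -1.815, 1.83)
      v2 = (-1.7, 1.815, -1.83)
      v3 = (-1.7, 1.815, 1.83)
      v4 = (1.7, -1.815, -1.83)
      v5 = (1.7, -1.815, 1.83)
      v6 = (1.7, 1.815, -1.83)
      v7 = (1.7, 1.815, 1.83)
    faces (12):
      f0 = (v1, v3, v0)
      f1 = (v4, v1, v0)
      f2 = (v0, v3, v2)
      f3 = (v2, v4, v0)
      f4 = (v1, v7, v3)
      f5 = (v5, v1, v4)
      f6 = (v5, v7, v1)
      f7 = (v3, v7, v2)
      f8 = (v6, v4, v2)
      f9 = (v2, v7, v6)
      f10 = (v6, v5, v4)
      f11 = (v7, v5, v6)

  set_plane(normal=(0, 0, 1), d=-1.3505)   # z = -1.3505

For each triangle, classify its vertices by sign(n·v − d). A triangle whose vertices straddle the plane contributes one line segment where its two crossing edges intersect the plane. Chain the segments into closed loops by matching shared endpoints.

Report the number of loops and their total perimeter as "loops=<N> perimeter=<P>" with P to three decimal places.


loops=1 perimeter=14.060

Straddling triangles (8 of 12):
  (v1,v3,v0) [++-] → (-1.7, -1.33943, -1.3505)–(-1.7, -1.815, -1.3505)  len=0.4756
  (v4,v1,v0) [-+-] → (1.25456, -1.815, -1.3505)–(-1.7, -1.815, -1.3505)  len=2.9546
  (v0,v3,v2) [-+-] → (-1.7, -1.33943, -1.3505)–(-1.7, 1.815, -1.3505)  len=3.1544
  (v5,v1,v4) [++-] → (1.25456, -1.815, -1.3505)–(1.7, -1.815, -1.3505)  len=0.4454
  (v3,v7,v2) [++-] → (-1.25456, 1.815, -1.3505)–(-1.7, 1.815, -1.3505)  len=0.4454
  (v2,v7,v6) [-+-] → (-1.25456, 1.815, -1.3505)–(1.7, 1.815, -1.3505)  len=2.9546
  (v6,v5,v4) [-+-] → (1.7, 1.33943, -1.3505)–(1.7, -1.815, -1.3505)  len=3.1544
  (v7,v5,v6) [++-] → (1.7, 1.33943, -1.3505)–(1.7, 1.815, -1.3505)  len=0.4756

Chained into 1 loop(s):
  loop 1: 8 segments, perimeter = 14.0600
Total perimeter = 14.060


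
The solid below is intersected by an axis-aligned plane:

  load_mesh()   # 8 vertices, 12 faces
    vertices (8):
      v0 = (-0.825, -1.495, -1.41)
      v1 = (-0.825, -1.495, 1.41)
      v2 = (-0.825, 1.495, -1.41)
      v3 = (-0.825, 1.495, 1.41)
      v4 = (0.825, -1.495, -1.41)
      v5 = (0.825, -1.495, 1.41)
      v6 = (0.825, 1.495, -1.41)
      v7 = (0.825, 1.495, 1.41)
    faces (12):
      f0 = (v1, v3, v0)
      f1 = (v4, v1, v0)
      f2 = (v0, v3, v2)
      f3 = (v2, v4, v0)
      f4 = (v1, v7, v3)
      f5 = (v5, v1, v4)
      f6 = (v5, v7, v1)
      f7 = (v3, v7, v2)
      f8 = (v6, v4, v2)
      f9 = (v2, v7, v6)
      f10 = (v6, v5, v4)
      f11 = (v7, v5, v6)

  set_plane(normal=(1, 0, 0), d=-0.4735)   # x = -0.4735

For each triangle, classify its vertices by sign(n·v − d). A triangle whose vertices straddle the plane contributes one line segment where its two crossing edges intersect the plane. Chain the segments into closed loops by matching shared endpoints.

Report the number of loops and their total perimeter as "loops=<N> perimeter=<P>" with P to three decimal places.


Straddling triangles (8 of 12):
  (v4,v1,v0) [+--] → (-0.4735, -1.495, 0.809255)–(-0.4735, -1.495, -1.41)  len=2.2193
  (v2,v4,v0) [-+-] → (-0.4735, 0.858039, -1.41)–(-0.4735, -1.495, -1.41)  len=2.3530
  (v1,v7,v3) [-+-] → (-0.4735, -0.858039, 1.41)–(-0.4735, 1.495, 1.41)  len=2.3530
  (v5,v1,v4) [+-+] → (-0.4735, -1.495, 1.41)–(-0.4735, -1.495, 0.809255)  len=0.6007
  (v5,v7,v1) [++-] → (-0.4735, -0.858039, 1.41)–(-0.4735, -1.495, 1.41)  len=0.6370
  (v3,v7,v2) [-+-] → (-0.4735, 1.495, 1.41)–(-0.4735, 1.495, -0.809255)  len=2.2193
  (v6,v4,v2) [++-] → (-0.4735, 0.858039, -1.41)–(-0.4735, 1.495, -1.41)  len=0.6370
  (v2,v7,v6) [-++] → (-0.4735, 1.495, -0.809255)–(-0.4735, 1.495, -1.41)  len=0.6007

Chained into 1 loop(s):
  loop 1: 8 segments, perimeter = 11.6200
Total perimeter = 11.620

loops=1 perimeter=11.620


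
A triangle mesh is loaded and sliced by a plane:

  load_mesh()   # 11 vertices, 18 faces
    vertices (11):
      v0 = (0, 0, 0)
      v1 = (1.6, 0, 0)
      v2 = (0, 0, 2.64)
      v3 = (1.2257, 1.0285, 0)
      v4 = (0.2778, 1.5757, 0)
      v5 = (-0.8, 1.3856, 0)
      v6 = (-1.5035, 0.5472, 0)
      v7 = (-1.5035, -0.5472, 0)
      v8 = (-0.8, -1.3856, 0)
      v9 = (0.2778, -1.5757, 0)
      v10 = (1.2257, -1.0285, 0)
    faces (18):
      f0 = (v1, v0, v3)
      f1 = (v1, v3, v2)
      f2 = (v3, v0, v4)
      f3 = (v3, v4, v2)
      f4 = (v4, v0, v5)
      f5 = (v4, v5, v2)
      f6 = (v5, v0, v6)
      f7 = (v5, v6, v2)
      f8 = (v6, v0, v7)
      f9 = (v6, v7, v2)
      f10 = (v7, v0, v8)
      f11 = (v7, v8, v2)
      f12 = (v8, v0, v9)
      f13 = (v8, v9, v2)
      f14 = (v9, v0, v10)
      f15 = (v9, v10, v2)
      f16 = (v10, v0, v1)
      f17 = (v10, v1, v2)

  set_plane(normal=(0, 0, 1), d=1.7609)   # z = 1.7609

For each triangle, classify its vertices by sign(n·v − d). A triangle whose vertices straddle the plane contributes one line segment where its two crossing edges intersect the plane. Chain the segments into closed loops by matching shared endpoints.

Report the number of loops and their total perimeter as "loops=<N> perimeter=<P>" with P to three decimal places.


Straddling triangles (9 of 18):
  (v1,v3,v2) [--+] → (0.408149, 0.342483, 1.7609)–(0.532788, 0, 1.7609)  len=0.3645
  (v3,v4,v2) [--+] → (0.0925053, 0.524696, 1.7609)–(0.408149, 0.342483, 1.7609)  len=0.3645
  (v4,v5,v2) [--+] → (-0.266394, 0.461394, 1.7609)–(0.0925053, 0.524696, 1.7609)  len=0.3644
  (v5,v6,v2) [--+] → (-0.500654, 0.182213, 1.7609)–(-0.266394, 0.461394, 1.7609)  len=0.3644
  (v6,v7,v2) [--+] → (-0.500654, -0.182213, 1.7609)–(-0.500654, 0.182213, 1.7609)  len=0.3644
  (v7,v8,v2) [--+] → (-0.266394, -0.461394, 1.7609)–(-0.500654, -0.182213, 1.7609)  len=0.3644
  (v8,v9,v2) [--+] → (0.0925053, -0.524696, 1.7609)–(-0.266394, -0.461394, 1.7609)  len=0.3644
  (v9,v10,v2) [--+] → (0.408149, -0.342483, 1.7609)–(0.0925053, -0.524696, 1.7609)  len=0.3645
  (v10,v1,v2) [--+] → (0.532788, 0, 1.7609)–(0.408149, -0.342483, 1.7609)  len=0.3645

Chained into 1 loop(s):
  loop 1: 9 segments, perimeter = 3.2800
Total perimeter = 3.280

loops=1 perimeter=3.280


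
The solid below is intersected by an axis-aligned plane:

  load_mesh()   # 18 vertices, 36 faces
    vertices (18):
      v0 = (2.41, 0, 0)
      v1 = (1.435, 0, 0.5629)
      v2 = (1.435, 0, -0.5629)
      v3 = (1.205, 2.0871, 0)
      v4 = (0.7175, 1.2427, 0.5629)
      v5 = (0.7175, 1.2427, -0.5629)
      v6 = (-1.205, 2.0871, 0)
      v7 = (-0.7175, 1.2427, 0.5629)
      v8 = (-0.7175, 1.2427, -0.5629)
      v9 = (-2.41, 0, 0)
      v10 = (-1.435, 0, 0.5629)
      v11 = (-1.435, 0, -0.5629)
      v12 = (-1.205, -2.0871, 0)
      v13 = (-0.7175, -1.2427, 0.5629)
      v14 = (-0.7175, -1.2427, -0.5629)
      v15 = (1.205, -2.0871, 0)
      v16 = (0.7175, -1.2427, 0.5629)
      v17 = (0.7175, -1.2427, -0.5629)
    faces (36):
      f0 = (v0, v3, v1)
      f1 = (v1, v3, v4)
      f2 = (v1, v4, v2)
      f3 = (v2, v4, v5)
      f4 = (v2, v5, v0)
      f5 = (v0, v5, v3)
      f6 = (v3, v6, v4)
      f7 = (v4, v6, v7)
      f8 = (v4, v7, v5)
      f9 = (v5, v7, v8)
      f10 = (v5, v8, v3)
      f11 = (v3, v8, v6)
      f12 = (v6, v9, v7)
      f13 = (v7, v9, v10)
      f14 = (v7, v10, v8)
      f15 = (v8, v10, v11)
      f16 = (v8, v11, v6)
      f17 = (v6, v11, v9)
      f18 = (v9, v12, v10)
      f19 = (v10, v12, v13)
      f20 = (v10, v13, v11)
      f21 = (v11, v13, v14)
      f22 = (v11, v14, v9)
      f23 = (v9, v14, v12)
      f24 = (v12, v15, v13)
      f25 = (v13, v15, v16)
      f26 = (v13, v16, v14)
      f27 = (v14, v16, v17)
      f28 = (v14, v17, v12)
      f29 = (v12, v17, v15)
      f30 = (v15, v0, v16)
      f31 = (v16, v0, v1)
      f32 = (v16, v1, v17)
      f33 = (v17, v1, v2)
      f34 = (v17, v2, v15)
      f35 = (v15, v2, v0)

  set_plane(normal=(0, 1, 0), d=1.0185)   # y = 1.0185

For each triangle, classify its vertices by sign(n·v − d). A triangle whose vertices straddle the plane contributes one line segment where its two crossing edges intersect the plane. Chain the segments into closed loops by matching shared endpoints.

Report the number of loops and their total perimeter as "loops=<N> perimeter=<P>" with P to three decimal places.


loops=2 perimeter=6.755

Straddling triangles (12 of 36):
  (v0,v3,v1) [-+-] → (1.82196, 1.0185, 0)–(1.32276, 1.0185, 0.288206)  len=0.5764
  (v1,v3,v4) [-++] → (1.32276, 1.0185, 0.288206)–(0.846947, 1.0185, 0.5629)  len=0.5494
  (v1,v4,v2) [-+-] → (0.846947, 1.0185, 0.5629)–(0.846947, 1.0185, 0.35979)  len=0.2031
  (v2,v4,v5) [-++] → (0.846947, 1.0185, 0.35979)–(0.846947, 1.0185, -0.5629)  len=0.9227
  (v2,v5,v0) [-+-] → (0.846947, 1.0185, -0.5629)–(1.02285, 1.0185, -0.461345)  len=0.2031
  (v0,v5,v3) [-++] → (1.02285, 1.0185, -0.461345)–(1.82196, 1.0185, 0)  len=0.9227
  (v6,v9,v7) [+-+] → (-1.82196, 1.0185, 0)–(-1.02285, 1.0185, 0.461345)  len=0.9227
  (v7,v9,v10) [+--] → (-1.02285, 1.0185, 0.461345)–(-0.846947, 1.0185, 0.5629)  len=0.2031
  (v7,v10,v8) [+-+] → (-0.846947, 1.0185, 0.5629)–(-0.846947, 1.0185, -0.35979)  len=0.9227
  (v8,v10,v11) [+--] → (-0.846947, 1.0185, -0.35979)–(-0.846947, 1.0185, -0.5629)  len=0.2031
  (v8,v11,v6) [+-+] → (-0.846947, 1.0185, -0.5629)–(-1.32276, 1.0185, -0.288206)  len=0.5494
  (v6,v11,v9) [+--] → (-1.32276, 1.0185, -0.288206)–(-1.82196, 1.0185, 0)  len=0.5764

Chained into 2 loop(s):
  loop 1: 6 segments, perimeter = 3.3775
  loop 2: 6 segments, perimeter = 3.3775
Total perimeter = 6.755


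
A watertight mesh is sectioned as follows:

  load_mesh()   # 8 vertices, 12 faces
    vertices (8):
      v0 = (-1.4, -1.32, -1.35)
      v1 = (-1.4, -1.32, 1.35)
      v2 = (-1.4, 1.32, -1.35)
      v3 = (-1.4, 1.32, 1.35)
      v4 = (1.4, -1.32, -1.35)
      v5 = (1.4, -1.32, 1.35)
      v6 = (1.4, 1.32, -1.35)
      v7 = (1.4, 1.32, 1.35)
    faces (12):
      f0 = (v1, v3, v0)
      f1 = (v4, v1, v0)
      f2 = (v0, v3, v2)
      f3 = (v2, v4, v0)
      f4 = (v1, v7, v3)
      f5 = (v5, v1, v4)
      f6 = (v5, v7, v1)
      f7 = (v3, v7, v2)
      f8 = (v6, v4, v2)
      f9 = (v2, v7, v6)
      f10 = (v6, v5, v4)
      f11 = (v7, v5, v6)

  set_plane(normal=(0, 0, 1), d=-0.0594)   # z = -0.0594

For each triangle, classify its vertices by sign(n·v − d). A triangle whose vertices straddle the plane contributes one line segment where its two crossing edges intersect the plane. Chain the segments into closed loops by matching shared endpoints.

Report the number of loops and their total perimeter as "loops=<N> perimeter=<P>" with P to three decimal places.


Straddling triangles (8 of 12):
  (v1,v3,v0) [++-] → (-1.4, -0.05808, -0.0594)–(-1.4, -1.32, -0.0594)  len=1.2619
  (v4,v1,v0) [-+-] → (0.0616, -1.32, -0.0594)–(-1.4, -1.32, -0.0594)  len=1.4616
  (v0,v3,v2) [-+-] → (-1.4, -0.05808, -0.0594)–(-1.4, 1.32, -0.0594)  len=1.3781
  (v5,v1,v4) [++-] → (0.0616, -1.32, -0.0594)–(1.4, -1.32, -0.0594)  len=1.3384
  (v3,v7,v2) [++-] → (-0.0616, 1.32, -0.0594)–(-1.4, 1.32, -0.0594)  len=1.3384
  (v2,v7,v6) [-+-] → (-0.0616, 1.32, -0.0594)–(1.4, 1.32, -0.0594)  len=1.4616
  (v6,v5,v4) [-+-] → (1.4, 0.05808, -0.0594)–(1.4, -1.32, -0.0594)  len=1.3781
  (v7,v5,v6) [++-] → (1.4, 0.05808, -0.0594)–(1.4, 1.32, -0.0594)  len=1.2619

Chained into 1 loop(s):
  loop 1: 8 segments, perimeter = 10.8800
Total perimeter = 10.880

loops=1 perimeter=10.880


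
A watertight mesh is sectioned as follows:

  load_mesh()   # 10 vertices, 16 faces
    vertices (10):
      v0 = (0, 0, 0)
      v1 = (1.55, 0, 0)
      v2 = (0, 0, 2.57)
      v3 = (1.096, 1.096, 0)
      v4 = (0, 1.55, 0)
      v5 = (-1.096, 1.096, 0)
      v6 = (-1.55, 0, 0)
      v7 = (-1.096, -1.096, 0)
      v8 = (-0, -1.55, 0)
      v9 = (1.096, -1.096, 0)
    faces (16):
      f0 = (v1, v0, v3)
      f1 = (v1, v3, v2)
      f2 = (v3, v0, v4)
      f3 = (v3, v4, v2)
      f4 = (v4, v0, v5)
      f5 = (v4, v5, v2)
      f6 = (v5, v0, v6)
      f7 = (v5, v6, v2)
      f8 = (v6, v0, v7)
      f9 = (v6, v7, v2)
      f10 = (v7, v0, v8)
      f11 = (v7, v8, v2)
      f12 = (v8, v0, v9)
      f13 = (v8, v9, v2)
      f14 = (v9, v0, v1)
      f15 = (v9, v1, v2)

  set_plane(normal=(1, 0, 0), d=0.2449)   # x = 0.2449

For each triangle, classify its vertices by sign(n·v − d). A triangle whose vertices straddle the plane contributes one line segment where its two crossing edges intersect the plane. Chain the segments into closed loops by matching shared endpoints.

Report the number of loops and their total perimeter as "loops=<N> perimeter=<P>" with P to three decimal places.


Straddling triangles (8 of 16):
  (v1,v0,v3) [+-+] → (0.2449, 0, 0)–(0.2449, 0.2449, 0)  len=0.2449
  (v1,v3,v2) [++-] → (0.2449, 0.2449, 1.99574)–(0.2449, 0, 2.16394)  len=0.2971
  (v3,v0,v4) [+--] → (0.2449, 0.2449, 0)–(0.2449, 1.44855, 0)  len=1.2037
  (v3,v4,v2) [+--] → (0.2449, 1.44855, 0)–(0.2449, 0.2449, 1.99574)  len=2.3306
  (v8,v0,v9) [--+] → (0.2449, -0.2449, 0)–(0.2449, -1.44855, 0)  len=1.2037
  (v8,v9,v2) [-+-] → (0.2449, -1.44855, 0)–(0.2449, -0.2449, 1.99574)  len=2.3306
  (v9,v0,v1) [+-+] → (0.2449, -0.2449, 0)–(0.2449, 0, 0)  len=0.2449
  (v9,v1,v2) [++-] → (0.2449, 0, 2.16394)–(0.2449, -0.2449, 1.99574)  len=0.2971

Chained into 1 loop(s):
  loop 1: 8 segments, perimeter = 8.1525
Total perimeter = 8.153

loops=1 perimeter=8.153


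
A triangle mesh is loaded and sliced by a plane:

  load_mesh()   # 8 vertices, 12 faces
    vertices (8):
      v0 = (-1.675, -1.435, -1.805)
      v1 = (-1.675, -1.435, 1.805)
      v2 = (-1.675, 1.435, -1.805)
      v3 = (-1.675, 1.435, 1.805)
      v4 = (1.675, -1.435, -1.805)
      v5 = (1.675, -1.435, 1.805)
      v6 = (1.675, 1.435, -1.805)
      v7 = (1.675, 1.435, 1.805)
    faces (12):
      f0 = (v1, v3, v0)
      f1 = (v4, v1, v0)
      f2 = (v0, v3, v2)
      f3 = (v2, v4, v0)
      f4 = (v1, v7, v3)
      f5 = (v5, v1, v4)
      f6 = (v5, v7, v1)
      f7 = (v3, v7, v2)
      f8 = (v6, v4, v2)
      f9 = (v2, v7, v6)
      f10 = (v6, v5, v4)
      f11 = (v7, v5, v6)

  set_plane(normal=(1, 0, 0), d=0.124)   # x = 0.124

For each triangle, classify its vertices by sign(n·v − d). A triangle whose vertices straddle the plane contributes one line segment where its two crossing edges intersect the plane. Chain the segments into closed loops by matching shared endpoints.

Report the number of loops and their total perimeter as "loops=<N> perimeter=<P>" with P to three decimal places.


Straddling triangles (8 of 12):
  (v4,v1,v0) [+--] → (0.124, -1.435, -0.133624)–(0.124, -1.435, -1.805)  len=1.6714
  (v2,v4,v0) [-+-] → (0.124, -0.106233, -1.805)–(0.124, -1.435, -1.805)  len=1.3288
  (v1,v7,v3) [-+-] → (0.124, 0.106233, 1.805)–(0.124, 1.435, 1.805)  len=1.3288
  (v5,v1,v4) [+-+] → (0.124, -1.435, 1.805)–(0.124, -1.435, -0.133624)  len=1.9386
  (v5,v7,v1) [++-] → (0.124, 0.106233, 1.805)–(0.124, -1.435, 1.805)  len=1.5412
  (v3,v7,v2) [-+-] → (0.124, 1.435, 1.805)–(0.124, 1.435, 0.133624)  len=1.6714
  (v6,v4,v2) [++-] → (0.124, -0.106233, -1.805)–(0.124, 1.435, -1.805)  len=1.5412
  (v2,v7,v6) [-++] → (0.124, 1.435, 0.133624)–(0.124, 1.435, -1.805)  len=1.9386

Chained into 1 loop(s):
  loop 1: 8 segments, perimeter = 12.9600
Total perimeter = 12.960

loops=1 perimeter=12.960


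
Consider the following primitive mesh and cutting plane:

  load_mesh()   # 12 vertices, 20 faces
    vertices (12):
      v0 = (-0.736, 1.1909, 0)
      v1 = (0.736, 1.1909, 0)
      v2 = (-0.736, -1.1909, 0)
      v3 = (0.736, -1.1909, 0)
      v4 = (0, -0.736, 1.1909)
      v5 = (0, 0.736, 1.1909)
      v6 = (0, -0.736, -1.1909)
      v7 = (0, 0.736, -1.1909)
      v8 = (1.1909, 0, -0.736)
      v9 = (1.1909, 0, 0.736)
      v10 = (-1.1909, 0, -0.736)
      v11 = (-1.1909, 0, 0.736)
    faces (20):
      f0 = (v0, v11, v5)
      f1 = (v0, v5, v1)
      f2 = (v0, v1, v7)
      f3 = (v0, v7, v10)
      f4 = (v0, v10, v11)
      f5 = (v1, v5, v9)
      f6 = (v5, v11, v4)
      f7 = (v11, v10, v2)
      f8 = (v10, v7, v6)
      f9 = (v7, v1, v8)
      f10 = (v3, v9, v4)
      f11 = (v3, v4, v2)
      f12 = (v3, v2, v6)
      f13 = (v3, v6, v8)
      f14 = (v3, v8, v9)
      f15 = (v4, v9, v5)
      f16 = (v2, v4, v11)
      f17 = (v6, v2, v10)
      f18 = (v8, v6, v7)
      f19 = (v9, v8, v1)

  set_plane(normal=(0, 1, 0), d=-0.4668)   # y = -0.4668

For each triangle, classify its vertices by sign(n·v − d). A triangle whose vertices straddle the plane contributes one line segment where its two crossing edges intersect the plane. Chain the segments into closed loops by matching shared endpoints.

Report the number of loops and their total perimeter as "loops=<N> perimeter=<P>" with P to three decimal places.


Straddling triangles (10 of 20):
  (v5,v11,v4) [++-] → (-0.435585, -0.4668, 1.02452)–(0, -0.4668, 1.1909)  len=0.4663
  (v11,v10,v2) [++-] → (-1.01259, -0.4668, -0.447508)–(-1.01259, -0.4668, 0.447508)  len=0.8950
  (v10,v7,v6) [++-] → (0, -0.4668, -1.1909)–(-0.435585, -0.4668, -1.02452)  len=0.4663
  (v3,v9,v4) [-+-] → (1.01259, -0.4668, 0.447508)–(0.435585, -0.4668, 1.02452)  len=0.8160
  (v3,v6,v8) [--+] → (0.435585, -0.4668, -1.02452)–(1.01259, -0.4668, -0.447508)  len=0.8160
  (v3,v8,v9) [-++] → (1.01259, -0.4668, -0.447508)–(1.01259, -0.4668, 0.447508)  len=0.8950
  (v4,v9,v5) [-++] → (0.435585, -0.4668, 1.02452)–(0, -0.4668, 1.1909)  len=0.4663
  (v2,v4,v11) [--+] → (-0.435585, -0.4668, 1.02452)–(-1.01259, -0.4668, 0.447508)  len=0.8160
  (v6,v2,v10) [--+] → (-1.01259, -0.4668, -0.447508)–(-0.435585, -0.4668, -1.02452)  len=0.8160
  (v8,v6,v7) [+-+] → (0.435585, -0.4668, -1.02452)–(0, -0.4668, -1.1909)  len=0.4663

Chained into 1 loop(s):
  loop 1: 10 segments, perimeter = 6.9192
Total perimeter = 6.919

loops=1 perimeter=6.919


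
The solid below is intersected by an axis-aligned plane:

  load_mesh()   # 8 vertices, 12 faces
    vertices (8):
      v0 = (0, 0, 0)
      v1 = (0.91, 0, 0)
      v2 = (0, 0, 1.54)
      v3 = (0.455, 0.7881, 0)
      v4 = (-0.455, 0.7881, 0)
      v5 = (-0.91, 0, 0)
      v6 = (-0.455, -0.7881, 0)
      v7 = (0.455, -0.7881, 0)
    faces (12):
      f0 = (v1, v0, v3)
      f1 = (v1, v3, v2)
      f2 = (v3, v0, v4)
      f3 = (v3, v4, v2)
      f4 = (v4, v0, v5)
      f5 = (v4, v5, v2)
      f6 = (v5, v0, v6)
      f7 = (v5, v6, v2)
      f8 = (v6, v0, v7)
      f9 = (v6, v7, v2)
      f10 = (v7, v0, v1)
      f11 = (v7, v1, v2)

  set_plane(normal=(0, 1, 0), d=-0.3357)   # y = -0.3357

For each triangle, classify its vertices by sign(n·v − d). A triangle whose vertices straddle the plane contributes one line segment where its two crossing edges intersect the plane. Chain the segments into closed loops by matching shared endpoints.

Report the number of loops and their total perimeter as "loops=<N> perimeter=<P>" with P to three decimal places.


Straddling triangles (6 of 12):
  (v5,v0,v6) [++-] → (-0.193812, -0.3357, 0)–(-0.716188, -0.3357, 0)  len=0.5224
  (v5,v6,v2) [+-+] → (-0.716188, -0.3357, 0)–(-0.193812, -0.3357, 0.88402)  len=1.0268
  (v6,v0,v7) [-+-] → (-0.193812, -0.3357, 0)–(0.193812, -0.3357, 0)  len=0.3876
  (v6,v7,v2) [--+] → (0.193812, -0.3357, 0.88402)–(-0.193812, -0.3357, 0.88402)  len=0.3876
  (v7,v0,v1) [-++] → (0.193812, -0.3357, 0)–(0.716188, -0.3357, 0)  len=0.5224
  (v7,v1,v2) [-++] → (0.716188, -0.3357, 0)–(0.193812, -0.3357, 0.88402)  len=1.0268

Chained into 1 loop(s):
  loop 1: 6 segments, perimeter = 3.8736
Total perimeter = 3.874

loops=1 perimeter=3.874


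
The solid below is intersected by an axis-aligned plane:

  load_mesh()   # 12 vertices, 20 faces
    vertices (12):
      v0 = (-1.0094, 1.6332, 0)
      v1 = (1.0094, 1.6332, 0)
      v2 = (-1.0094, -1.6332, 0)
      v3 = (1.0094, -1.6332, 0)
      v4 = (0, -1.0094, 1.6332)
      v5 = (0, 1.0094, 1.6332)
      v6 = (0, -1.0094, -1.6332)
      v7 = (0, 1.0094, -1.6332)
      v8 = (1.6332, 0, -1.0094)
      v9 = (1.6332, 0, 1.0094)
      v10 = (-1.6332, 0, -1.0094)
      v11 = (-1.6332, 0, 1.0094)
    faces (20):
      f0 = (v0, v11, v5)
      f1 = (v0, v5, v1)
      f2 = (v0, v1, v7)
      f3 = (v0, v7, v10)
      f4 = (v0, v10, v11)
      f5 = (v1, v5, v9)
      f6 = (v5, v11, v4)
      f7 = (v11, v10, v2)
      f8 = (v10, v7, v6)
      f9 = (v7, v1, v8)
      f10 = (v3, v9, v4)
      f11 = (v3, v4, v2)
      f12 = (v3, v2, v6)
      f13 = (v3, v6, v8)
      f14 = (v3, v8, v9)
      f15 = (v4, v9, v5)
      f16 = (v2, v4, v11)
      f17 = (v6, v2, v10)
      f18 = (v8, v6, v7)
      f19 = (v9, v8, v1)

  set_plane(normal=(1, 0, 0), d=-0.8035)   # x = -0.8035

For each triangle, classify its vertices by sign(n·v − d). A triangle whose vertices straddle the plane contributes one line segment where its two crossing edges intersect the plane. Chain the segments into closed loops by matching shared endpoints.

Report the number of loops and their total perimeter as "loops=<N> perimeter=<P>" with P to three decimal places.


loops=1 perimeter=9.096

Straddling triangles (10 of 20):
  (v0,v11,v5) [--+] → (-0.8035, 0.512796, 1.3263)–(-0.8035, 1.50596, 0.333144)  len=1.4045
  (v0,v5,v1) [-++] → (-0.8035, 1.50596, 0.333144)–(-0.8035, 1.6332, 0)  len=0.3566
  (v0,v1,v7) [-++] → (-0.8035, 1.6332, 0)–(-0.8035, 1.50596, -0.333144)  len=0.3566
  (v0,v7,v10) [-+-] → (-0.8035, 1.50596, -0.333144)–(-0.8035, 0.512796, -1.3263)  len=1.4045
  (v5,v11,v4) [+-+] → (-0.8035, 0.512796, 1.3263)–(-0.8035, -0.512796, 1.3263)  len=1.0256
  (v10,v7,v6) [-++] → (-0.8035, 0.512796, -1.3263)–(-0.8035, -0.512796, -1.3263)  len=1.0256
  (v3,v4,v2) [++-] → (-0.8035, -1.50596, 0.333144)–(-0.8035, -1.6332, 0)  len=0.3566
  (v3,v2,v6) [+-+] → (-0.8035, -1.6332, 0)–(-0.8035, -1.50596, -0.333144)  len=0.3566
  (v2,v4,v11) [-+-] → (-0.8035, -1.50596, 0.333144)–(-0.8035, -0.512796, 1.3263)  len=1.4045
  (v6,v2,v10) [+--] → (-0.8035, -1.50596, -0.333144)–(-0.8035, -0.512796, -1.3263)  len=1.4045

Chained into 1 loop(s):
  loop 1: 10 segments, perimeter = 9.0958
Total perimeter = 9.096


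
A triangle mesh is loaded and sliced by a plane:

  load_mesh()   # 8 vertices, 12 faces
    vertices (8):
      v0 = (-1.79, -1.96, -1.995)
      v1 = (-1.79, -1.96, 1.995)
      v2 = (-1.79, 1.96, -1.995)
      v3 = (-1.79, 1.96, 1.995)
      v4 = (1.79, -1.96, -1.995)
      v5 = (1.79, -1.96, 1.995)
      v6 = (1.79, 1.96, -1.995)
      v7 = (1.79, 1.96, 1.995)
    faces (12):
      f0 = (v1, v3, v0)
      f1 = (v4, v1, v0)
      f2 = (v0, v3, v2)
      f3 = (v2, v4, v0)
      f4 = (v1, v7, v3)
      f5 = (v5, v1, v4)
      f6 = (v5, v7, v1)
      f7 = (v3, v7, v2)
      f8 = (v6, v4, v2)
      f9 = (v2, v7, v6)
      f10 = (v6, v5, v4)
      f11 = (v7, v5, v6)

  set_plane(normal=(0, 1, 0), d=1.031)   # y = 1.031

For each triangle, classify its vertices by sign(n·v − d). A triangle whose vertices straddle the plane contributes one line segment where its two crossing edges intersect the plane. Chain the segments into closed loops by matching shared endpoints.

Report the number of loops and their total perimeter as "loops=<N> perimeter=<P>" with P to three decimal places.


Straddling triangles (8 of 12):
  (v1,v3,v0) [-+-] → (-1.79, 1.031, 1.995)–(-1.79, 1.031, 1.04941)  len=0.9456
  (v0,v3,v2) [-++] → (-1.79, 1.031, 1.04941)–(-1.79, 1.031, -1.995)  len=3.0444
  (v2,v4,v0) [+--] → (-0.941577, 1.031, -1.995)–(-1.79, 1.031, -1.995)  len=0.8484
  (v1,v7,v3) [-++] → (0.941577, 1.031, 1.995)–(-1.79, 1.031, 1.995)  len=2.7316
  (v5,v7,v1) [-+-] → (1.79, 1.031, 1.995)–(0.941577, 1.031, 1.995)  len=0.8484
  (v6,v4,v2) [+-+] → (1.79, 1.031, -1.995)–(-0.941577, 1.031, -1.995)  len=2.7316
  (v6,v5,v4) [+--] → (1.79, 1.031, -1.04941)–(1.79, 1.031, -1.995)  len=0.9456
  (v7,v5,v6) [+-+] → (1.79, 1.031, 1.995)–(1.79, 1.031, -1.04941)  len=3.0444

Chained into 1 loop(s):
  loop 1: 8 segments, perimeter = 15.1400
Total perimeter = 15.140

loops=1 perimeter=15.140


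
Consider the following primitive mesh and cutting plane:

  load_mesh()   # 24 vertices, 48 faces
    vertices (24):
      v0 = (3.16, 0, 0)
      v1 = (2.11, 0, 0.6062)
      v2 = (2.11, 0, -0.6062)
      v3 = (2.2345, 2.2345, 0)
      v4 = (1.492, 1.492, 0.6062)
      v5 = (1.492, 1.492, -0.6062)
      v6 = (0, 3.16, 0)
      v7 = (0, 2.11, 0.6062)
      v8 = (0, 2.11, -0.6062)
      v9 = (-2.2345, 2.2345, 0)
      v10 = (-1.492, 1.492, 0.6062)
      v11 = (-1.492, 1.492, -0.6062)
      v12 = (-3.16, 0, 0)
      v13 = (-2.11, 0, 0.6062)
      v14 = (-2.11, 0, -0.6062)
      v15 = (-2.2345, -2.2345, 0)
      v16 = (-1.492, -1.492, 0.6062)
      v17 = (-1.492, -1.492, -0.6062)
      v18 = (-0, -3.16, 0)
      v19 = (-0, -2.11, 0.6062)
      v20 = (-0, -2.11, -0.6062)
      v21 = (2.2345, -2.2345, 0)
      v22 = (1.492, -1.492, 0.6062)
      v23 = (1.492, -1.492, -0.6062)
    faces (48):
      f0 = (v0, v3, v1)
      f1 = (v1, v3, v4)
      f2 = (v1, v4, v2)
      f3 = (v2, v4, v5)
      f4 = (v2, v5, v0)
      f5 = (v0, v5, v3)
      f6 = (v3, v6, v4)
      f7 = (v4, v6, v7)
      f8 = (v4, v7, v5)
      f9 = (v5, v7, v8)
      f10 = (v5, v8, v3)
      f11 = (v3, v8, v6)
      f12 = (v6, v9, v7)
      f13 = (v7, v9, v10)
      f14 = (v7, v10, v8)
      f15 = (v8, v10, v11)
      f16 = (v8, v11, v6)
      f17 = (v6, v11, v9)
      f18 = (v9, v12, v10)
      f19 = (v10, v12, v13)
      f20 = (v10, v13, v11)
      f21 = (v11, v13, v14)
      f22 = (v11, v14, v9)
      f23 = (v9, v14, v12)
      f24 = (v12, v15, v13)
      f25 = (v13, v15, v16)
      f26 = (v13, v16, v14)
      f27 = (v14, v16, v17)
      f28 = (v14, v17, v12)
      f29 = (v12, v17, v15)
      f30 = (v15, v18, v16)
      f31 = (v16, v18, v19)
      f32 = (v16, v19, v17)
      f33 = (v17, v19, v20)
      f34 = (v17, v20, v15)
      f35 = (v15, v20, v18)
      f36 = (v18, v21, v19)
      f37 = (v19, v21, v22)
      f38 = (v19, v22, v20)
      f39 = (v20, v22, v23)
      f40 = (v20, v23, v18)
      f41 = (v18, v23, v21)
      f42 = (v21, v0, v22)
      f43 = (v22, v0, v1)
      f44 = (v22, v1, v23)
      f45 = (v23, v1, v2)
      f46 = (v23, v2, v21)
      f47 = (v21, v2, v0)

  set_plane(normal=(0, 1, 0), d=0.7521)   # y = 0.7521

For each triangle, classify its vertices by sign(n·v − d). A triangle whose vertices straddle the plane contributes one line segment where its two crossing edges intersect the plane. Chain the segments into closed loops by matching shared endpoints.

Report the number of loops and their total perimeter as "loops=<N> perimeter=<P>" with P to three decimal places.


Straddling triangles (12 of 48):
  (v0,v3,v1) [-+-] → (2.84849, 0.7521, 0)–(2.1519, 0.7521, 0.402162)  len=0.8043
  (v1,v3,v4) [-++] → (2.1519, 0.7521, 0.402162)–(1.79847, 0.7521, 0.6062)  len=0.4081
  (v1,v4,v2) [-+-] → (1.79847, 0.7521, 0.6062)–(1.79847, 0.7521, 0.00495686)  len=0.6012
  (v2,v4,v5) [-++] → (1.79847, 0.7521, 0.00495686)–(1.79847, 0.7521, -0.6062)  len=0.6112
  (v2,v5,v0) [-+-] → (1.79847, 0.7521, -0.6062)–(2.31918, 0.7521, -0.305578)  len=0.6013
  (v0,v5,v3) [-++] → (2.31918, 0.7521, -0.305578)–(2.84849, 0.7521, 0)  len=0.6112
  (v9,v12,v10) [+-+] → (-2.84849, 0.7521, 0)–(-2.31918, 0.7521, 0.305578)  len=0.6112
  (v10,v12,v13) [+--] → (-2.31918, 0.7521, 0.305578)–(-1.79847, 0.7521, 0.6062)  len=0.6013
  (v10,v13,v11) [+-+] → (-1.79847, 0.7521, 0.6062)–(-1.79847, 0.7521, -0.00495686)  len=0.6112
  (v11,v13,v14) [+--] → (-1.79847, 0.7521, -0.00495686)–(-1.79847, 0.7521, -0.6062)  len=0.6012
  (v11,v14,v9) [+-+] → (-1.79847, 0.7521, -0.6062)–(-2.1519, 0.7521, -0.402162)  len=0.4081
  (v9,v14,v12) [+--] → (-2.1519, 0.7521, -0.402162)–(-2.84849, 0.7521, 0)  len=0.8043

Chained into 2 loop(s):
  loop 1: 6 segments, perimeter = 3.6373
  loop 2: 6 segments, perimeter = 3.6373
Total perimeter = 7.275

loops=2 perimeter=7.275


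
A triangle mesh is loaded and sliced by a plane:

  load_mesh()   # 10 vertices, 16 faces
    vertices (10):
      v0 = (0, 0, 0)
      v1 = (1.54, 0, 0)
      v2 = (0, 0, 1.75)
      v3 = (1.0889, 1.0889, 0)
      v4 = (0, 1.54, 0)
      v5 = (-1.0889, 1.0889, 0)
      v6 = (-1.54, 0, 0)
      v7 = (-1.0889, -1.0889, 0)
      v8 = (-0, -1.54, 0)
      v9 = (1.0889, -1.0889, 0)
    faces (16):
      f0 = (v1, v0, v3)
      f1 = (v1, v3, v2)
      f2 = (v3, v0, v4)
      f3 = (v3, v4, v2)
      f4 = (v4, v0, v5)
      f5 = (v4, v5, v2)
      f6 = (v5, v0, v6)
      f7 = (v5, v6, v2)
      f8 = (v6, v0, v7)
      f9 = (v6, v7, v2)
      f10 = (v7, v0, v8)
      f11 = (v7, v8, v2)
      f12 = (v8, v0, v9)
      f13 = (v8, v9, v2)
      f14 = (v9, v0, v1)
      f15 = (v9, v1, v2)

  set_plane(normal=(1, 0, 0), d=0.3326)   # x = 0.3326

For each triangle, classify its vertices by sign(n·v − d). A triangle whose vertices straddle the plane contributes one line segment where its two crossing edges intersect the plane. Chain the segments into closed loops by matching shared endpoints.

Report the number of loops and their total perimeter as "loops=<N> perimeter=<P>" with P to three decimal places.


loops=1 perimeter=6.778

Straddling triangles (8 of 16):
  (v1,v0,v3) [+-+] → (0.3326, 0, 0)–(0.3326, 0.3326, 0)  len=0.3326
  (v1,v3,v2) [++-] → (0.3326, 0.3326, 1.21547)–(0.3326, 0, 1.37205)  len=0.3676
  (v3,v0,v4) [+--] → (0.3326, 0.3326, 0)–(0.3326, 1.40221, 0)  len=1.0696
  (v3,v4,v2) [+--] → (0.3326, 1.40221, 0)–(0.3326, 0.3326, 1.21547)  len=1.6191
  (v8,v0,v9) [--+] → (0.3326, -0.3326, 0)–(0.3326, -1.40221, 0)  len=1.0696
  (v8,v9,v2) [-+-] → (0.3326, -1.40221, 0)–(0.3326, -0.3326, 1.21547)  len=1.6191
  (v9,v0,v1) [+-+] → (0.3326, -0.3326, 0)–(0.3326, 0, 0)  len=0.3326
  (v9,v1,v2) [++-] → (0.3326, 0, 1.37205)–(0.3326, -0.3326, 1.21547)  len=0.3676

Chained into 1 loop(s):
  loop 1: 8 segments, perimeter = 6.7778
Total perimeter = 6.778


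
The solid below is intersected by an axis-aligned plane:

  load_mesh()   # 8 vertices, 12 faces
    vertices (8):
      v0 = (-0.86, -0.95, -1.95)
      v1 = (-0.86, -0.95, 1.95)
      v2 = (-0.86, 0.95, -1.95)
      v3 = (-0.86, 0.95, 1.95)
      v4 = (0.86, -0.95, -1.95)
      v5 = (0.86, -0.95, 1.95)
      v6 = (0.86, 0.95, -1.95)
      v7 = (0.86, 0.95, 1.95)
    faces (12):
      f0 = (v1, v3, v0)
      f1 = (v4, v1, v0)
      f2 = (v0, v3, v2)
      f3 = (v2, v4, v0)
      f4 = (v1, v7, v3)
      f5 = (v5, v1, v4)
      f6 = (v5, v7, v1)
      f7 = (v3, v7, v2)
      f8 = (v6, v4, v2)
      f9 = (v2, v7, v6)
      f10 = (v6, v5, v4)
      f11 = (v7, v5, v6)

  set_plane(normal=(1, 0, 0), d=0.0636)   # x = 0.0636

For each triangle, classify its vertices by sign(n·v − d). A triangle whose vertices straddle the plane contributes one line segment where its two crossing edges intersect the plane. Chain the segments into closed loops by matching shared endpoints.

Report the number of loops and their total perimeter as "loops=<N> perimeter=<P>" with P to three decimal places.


loops=1 perimeter=11.600

Straddling triangles (8 of 12):
  (v4,v1,v0) [+--] → (0.0636, -0.95, -0.144209)–(0.0636, -0.95, -1.95)  len=1.8058
  (v2,v4,v0) [-+-] → (0.0636, -0.0702558, -1.95)–(0.0636, -0.95, -1.95)  len=0.8797
  (v1,v7,v3) [-+-] → (0.0636, 0.0702558, 1.95)–(0.0636, 0.95, 1.95)  len=0.8797
  (v5,v1,v4) [+-+] → (0.0636, -0.95, 1.95)–(0.0636, -0.95, -0.144209)  len=2.0942
  (v5,v7,v1) [++-] → (0.0636, 0.0702558, 1.95)–(0.0636, -0.95, 1.95)  len=1.0203
  (v3,v7,v2) [-+-] → (0.0636, 0.95, 1.95)–(0.0636, 0.95, 0.144209)  len=1.8058
  (v6,v4,v2) [++-] → (0.0636, -0.0702558, -1.95)–(0.0636, 0.95, -1.95)  len=1.0203
  (v2,v7,v6) [-++] → (0.0636, 0.95, 0.144209)–(0.0636, 0.95, -1.95)  len=2.0942

Chained into 1 loop(s):
  loop 1: 8 segments, perimeter = 11.6000
Total perimeter = 11.600


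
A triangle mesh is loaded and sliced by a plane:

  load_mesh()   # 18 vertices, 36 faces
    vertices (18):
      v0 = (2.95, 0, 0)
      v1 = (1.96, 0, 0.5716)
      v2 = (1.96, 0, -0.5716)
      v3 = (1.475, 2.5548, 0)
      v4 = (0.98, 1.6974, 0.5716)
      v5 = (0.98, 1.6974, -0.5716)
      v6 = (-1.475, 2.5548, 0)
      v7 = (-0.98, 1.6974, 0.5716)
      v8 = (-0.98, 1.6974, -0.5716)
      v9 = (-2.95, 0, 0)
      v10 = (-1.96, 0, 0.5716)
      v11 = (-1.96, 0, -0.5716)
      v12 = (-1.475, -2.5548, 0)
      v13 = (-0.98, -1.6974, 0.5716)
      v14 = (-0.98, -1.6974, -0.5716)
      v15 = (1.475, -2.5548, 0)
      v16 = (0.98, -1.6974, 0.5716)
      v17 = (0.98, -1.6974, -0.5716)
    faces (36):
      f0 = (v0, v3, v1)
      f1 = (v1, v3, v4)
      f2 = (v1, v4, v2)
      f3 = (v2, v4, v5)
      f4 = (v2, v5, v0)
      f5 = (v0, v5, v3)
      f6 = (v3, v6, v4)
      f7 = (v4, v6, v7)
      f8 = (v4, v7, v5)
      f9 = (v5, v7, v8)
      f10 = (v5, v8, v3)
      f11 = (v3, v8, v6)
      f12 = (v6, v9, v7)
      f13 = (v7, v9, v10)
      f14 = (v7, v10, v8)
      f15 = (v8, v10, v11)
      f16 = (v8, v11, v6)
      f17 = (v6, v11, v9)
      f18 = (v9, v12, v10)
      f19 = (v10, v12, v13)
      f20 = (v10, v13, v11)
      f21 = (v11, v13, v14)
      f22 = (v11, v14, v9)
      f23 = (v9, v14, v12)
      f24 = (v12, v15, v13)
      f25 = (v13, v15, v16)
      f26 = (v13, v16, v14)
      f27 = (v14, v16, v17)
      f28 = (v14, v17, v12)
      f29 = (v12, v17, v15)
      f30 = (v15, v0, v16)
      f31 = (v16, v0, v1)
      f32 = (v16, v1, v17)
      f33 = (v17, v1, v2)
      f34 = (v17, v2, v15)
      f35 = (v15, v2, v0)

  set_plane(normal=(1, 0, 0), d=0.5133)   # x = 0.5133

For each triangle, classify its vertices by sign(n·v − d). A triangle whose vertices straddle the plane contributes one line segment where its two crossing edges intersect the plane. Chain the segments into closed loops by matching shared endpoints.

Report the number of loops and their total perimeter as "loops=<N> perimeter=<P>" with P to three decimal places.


loops=2 perimeter=6.408

Straddling triangles (12 of 36):
  (v3,v6,v4) [+-+] → (0.5133, 2.5548, 0)–(0.5133, 1.86039, 0.462938)  len=0.8346
  (v4,v6,v7) [+--] → (0.5133, 1.86039, 0.462938)–(0.5133, 1.6974, 0.5716)  len=0.1959
  (v4,v7,v5) [+-+] → (0.5133, 1.6974, 0.5716)–(0.5133, 1.6974, -0.29939)  len=0.8710
  (v5,v7,v8) [+--] → (0.5133, 1.6974, -0.29939)–(0.5133, 1.6974, -0.5716)  len=0.2722
  (v5,v8,v3) [+-+] → (0.5133, 1.6974, -0.5716)–(0.5133, 2.21893, -0.223914)  len=0.6268
  (v3,v8,v6) [+--] → (0.5133, 2.21893, -0.223914)–(0.5133, 2.5548, 0)  len=0.4037
  (v12,v15,v13) [-+-] → (0.5133, -2.5548, 0)–(0.5133, -2.21893, 0.223914)  len=0.4037
  (v13,v15,v16) [-++] → (0.5133, -2.21893, 0.223914)–(0.5133, -1.6974, 0.5716)  len=0.6268
  (v13,v16,v14) [-+-] → (0.5133, -1.6974, 0.5716)–(0.5133, -1.6974, 0.29939)  len=0.2722
  (v14,v16,v17) [-++] → (0.5133, -1.6974, 0.29939)–(0.5133, -1.6974, -0.5716)  len=0.8710
  (v14,v17,v12) [-+-] → (0.5133, -1.6974, -0.5716)–(0.5133, -1.86039, -0.462938)  len=0.1959
  (v12,v17,v15) [-++] → (0.5133, -1.86039, -0.462938)–(0.5133, -2.5548, 0)  len=0.8346

Chained into 2 loop(s):
  loop 1: 6 segments, perimeter = 3.2041
  loop 2: 6 segments, perimeter = 3.2041
Total perimeter = 6.408


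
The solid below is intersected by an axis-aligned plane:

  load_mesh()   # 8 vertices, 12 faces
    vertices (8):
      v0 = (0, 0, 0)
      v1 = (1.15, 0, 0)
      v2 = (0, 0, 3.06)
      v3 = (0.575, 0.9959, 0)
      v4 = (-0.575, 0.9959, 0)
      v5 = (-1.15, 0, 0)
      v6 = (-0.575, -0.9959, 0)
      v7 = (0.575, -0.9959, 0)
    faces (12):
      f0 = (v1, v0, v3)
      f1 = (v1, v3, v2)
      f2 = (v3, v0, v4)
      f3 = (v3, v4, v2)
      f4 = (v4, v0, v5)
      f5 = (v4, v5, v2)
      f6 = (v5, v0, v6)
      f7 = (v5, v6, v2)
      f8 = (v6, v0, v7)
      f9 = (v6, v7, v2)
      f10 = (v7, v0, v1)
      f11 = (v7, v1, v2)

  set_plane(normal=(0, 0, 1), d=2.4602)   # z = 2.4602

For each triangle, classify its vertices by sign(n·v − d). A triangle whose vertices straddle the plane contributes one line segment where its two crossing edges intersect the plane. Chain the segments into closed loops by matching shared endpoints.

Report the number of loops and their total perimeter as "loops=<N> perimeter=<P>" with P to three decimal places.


Straddling triangles (6 of 12):
  (v1,v3,v2) [--+] → (0.112708, 0.195209, 2.4602)–(0.225415, 0, 2.4602)  len=0.2254
  (v3,v4,v2) [--+] → (-0.112708, 0.195209, 2.4602)–(0.112708, 0.195209, 2.4602)  len=0.2254
  (v4,v5,v2) [--+] → (-0.225415, 0, 2.4602)–(-0.112708, 0.195209, 2.4602)  len=0.2254
  (v5,v6,v2) [--+] → (-0.112708, -0.195209, 2.4602)–(-0.225415, 0, 2.4602)  len=0.2254
  (v6,v7,v2) [--+] → (0.112708, -0.195209, 2.4602)–(-0.112708, -0.195209, 2.4602)  len=0.2254
  (v7,v1,v2) [--+] → (0.225415, 0, 2.4602)–(0.112708, -0.195209, 2.4602)  len=0.2254

Chained into 1 loop(s):
  loop 1: 6 segments, perimeter = 1.3525
Total perimeter = 1.352

loops=1 perimeter=1.352
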